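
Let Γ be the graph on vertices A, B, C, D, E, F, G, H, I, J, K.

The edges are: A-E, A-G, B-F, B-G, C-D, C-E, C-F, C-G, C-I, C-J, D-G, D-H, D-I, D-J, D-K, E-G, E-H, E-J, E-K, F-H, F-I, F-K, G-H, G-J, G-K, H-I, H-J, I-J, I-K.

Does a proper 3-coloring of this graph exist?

E, G, H, J are mutually adjacent (a clique of size 4), so at least 4 colors are needed.
So 3 colors are not enough.

No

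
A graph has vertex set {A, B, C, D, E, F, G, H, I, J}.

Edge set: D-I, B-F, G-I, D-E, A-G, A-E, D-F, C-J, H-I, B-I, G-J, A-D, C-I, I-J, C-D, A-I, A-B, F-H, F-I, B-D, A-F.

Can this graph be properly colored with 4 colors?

A, B, D, F, I are pairwise adjacent (a clique of size 5), so at least 5 colors are needed.
So 4 colors are not enough.

No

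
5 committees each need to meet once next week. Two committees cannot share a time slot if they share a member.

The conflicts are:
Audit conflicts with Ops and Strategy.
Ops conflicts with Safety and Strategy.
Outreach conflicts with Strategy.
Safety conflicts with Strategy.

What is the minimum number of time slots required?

Ops, Safety, Strategy are mutually in conflict, so at least 3 time slots are needed.
3 time slots suffice: time slot 1 → {Strategy}; time slot 2 → {Ops, Outreach}; time slot 3 → {Audit, Safety}. Every pair that conflicts lands in different time slots.

3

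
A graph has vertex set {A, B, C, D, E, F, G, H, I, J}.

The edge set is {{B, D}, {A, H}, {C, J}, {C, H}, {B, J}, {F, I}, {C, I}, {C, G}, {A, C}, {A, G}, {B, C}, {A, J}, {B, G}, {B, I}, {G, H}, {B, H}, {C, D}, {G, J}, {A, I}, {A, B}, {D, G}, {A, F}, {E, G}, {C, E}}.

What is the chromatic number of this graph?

A, B, C, G, H form a clique, so at least 5 colors are needed.
5 colors suffice: color red → {C, F}; color blue → {G, I}; color green → {B, E}; color yellow → {A, D}; color purple → {H, J}. No two adjacent vertices share a color.

5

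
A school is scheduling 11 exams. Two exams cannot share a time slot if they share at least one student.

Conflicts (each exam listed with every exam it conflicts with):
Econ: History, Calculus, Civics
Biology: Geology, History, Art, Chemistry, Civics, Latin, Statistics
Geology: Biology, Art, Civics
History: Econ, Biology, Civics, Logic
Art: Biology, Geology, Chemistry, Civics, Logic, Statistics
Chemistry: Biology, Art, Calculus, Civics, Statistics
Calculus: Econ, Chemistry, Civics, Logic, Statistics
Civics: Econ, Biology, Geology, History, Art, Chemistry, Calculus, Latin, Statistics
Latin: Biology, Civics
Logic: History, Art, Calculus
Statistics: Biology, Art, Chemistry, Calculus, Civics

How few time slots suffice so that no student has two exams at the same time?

5

Biology, Art, Chemistry, Civics, Statistics are mutually in conflict, so at least 5 time slots are needed.
5 time slots suffice: time slot 1 → {Civics, Logic}; time slot 2 → {Biology, Calculus}; time slot 3 → {History, Art, Latin}; time slot 4 → {Econ, Geology, Chemistry}; time slot 5 → {Statistics}. No two conflicting exams share a time slot.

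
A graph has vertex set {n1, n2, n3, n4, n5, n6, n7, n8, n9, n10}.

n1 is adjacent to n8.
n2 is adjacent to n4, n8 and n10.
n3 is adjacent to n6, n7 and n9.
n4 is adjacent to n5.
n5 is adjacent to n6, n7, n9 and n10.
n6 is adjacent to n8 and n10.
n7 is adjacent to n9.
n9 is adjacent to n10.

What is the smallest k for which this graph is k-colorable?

n5, n6, n10 form a triangle, so at least 3 colors are needed.
A valid assignment using 3 colors: n1=red, n2=red, n3=red, n4=blue, n5=red, n6=blue, n7=green, n8=green, n9=blue, n10=green. No two adjacent vertices share a color.

3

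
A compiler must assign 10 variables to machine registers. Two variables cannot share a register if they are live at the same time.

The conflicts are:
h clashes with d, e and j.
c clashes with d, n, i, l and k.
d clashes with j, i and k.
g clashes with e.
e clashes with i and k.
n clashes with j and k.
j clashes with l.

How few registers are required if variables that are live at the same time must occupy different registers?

c, n, k all conflict with each other, so at least 3 registers are needed.
3 registers suffice: h=3, c=2, d=1, g=2, e=1, n=1, j=2, i=3, l=1, k=3. No two conflicting variables share a register.

3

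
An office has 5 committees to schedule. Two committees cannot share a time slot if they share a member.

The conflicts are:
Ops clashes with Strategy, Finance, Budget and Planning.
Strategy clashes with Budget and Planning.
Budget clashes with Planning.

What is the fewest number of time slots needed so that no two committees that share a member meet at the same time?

4

Ops, Strategy, Budget, Planning all conflict with each other, so at least 4 time slots are needed.
A valid assignment using 4 time slots: Ops=1, Strategy=2, Finance=2, Budget=3, Planning=4. Each listed conflict is separated.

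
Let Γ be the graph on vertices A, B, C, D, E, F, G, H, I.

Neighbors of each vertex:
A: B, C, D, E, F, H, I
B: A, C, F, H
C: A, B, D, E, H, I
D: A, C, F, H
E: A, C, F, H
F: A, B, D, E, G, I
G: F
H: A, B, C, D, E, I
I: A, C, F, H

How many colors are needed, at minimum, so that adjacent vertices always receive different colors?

4

A, C, D, H are pairwise adjacent (a clique of size 4), so at least 4 colors are needed.
4 colors suffice: A=1, B=4, C=2, D=4, E=4, F=2, G=1, H=3, I=4. No two adjacent vertices share a color.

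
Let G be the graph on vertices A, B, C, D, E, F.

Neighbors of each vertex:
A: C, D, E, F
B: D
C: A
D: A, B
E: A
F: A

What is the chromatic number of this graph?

A and D are adjacent, so at least 2 colors are needed.
One proper 2-coloring: A=1, B=1, C=2, D=2, E=2, F=2. Every edge joins two different colors.

2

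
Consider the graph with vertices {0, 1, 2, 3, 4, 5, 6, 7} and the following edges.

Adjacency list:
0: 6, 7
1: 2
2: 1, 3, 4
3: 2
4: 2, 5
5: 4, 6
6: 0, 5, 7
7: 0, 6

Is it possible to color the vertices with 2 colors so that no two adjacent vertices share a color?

No

0, 6, 7 are mutually adjacent, so at least 3 colors are needed.
So 2 colors are not enough.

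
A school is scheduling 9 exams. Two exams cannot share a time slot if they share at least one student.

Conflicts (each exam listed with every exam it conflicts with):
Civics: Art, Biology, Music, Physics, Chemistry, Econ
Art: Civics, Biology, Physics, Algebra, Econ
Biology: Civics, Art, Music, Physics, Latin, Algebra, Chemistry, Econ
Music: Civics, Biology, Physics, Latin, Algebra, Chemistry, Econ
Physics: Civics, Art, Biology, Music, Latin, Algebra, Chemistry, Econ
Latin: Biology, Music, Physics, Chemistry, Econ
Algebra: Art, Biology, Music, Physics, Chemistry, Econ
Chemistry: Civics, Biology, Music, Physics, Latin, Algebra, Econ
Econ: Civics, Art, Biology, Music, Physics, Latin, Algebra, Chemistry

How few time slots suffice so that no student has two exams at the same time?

Biology, Music, Physics, Latin, Chemistry, Econ pairwise conflict, so at least 6 time slots are needed.
Using 6 time slots: Civics=6, Art=4, Biology=3, Music=4, Physics=1, Latin=6, Algebra=6, Chemistry=5, Econ=2. Each listed conflict is separated.

6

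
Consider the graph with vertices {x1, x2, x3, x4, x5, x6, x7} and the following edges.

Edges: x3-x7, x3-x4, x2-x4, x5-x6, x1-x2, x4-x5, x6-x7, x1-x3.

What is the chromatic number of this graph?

The cycle x3-x7-x6-x5-x4-x3 has odd length 5, so it cannot be 2-colored; at least 3 colors are needed.
3 colors suffice: color 1 → {x2, x3, x6}; color 2 → {x1, x4, x7}; color 3 → {x5}. No two adjacent vertices share a color.

3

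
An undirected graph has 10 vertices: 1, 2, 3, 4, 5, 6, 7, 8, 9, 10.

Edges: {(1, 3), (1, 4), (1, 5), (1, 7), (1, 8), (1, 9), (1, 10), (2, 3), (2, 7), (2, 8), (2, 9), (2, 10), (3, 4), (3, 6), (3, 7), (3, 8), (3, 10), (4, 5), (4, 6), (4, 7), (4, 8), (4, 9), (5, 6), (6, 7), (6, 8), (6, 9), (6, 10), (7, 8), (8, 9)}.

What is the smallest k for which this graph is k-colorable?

3, 4, 6, 7, 8 form a clique, so at least 5 colors are needed.
5 colors suffice: 1=green, 2=red, 3=blue, 4=red, 5=blue, 6=green, 7=purple, 8=yellow, 9=blue, 10=yellow. Each edge has distinct colors on its endpoints.

5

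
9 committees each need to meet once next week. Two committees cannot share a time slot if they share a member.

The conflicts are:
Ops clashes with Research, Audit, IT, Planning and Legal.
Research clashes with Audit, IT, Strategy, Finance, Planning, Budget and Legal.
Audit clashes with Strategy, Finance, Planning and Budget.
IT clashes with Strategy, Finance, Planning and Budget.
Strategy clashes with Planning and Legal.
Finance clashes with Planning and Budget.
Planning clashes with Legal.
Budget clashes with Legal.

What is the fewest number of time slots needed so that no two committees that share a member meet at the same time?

Research, IT, Finance, Budget pairwise conflict, so at least 4 time slots are needed.
A valid assignment using 4 time slots: Ops=4, Research=1, Audit=3, IT=3, Strategy=4, Finance=4, Planning=2, Budget=2, Legal=3. Every pair that conflicts lands in different time slots.

4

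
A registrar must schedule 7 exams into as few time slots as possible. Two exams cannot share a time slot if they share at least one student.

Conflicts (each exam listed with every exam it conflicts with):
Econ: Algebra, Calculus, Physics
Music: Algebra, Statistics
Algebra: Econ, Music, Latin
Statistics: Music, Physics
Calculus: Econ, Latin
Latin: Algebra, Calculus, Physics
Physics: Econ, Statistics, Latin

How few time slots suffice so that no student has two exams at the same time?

3

The cycle Music-Algebra-Latin-Physics-Statistics-Music has odd length 5, so it cannot be 2-colored; at least 3 time slots are needed.
Using 3 time slots: Econ=1, Music=1, Algebra=2, Statistics=3, Calculus=2, Latin=1, Physics=2. Every pair that conflicts lands in different time slots.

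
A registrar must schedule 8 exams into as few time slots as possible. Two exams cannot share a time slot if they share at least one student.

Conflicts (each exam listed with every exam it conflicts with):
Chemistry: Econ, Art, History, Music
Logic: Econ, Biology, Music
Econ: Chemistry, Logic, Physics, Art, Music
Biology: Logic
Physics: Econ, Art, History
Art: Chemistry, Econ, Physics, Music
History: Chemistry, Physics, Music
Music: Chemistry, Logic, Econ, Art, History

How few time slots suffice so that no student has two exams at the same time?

Chemistry, Econ, Art, Music pairwise conflict, so at least 4 time slots are needed.
4 time slots suffice: time slot 1 → {Econ, Biology, History}; time slot 2 → {Physics, Music}; time slot 3 → {Logic, Art}; time slot 4 → {Chemistry}. Every pair that conflicts lands in different time slots.

4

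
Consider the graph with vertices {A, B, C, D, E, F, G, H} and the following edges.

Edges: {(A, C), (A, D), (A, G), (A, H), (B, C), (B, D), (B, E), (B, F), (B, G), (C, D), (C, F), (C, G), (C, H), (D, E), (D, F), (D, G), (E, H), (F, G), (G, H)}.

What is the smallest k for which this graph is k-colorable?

B, C, D, F, G are mutually adjacent (a clique of size 5), so at least 5 colors are needed.
5 colors suffice: A=4, B=4, C=3, D=1, E=2, F=5, G=2, H=1. Every edge joins two different colors.

5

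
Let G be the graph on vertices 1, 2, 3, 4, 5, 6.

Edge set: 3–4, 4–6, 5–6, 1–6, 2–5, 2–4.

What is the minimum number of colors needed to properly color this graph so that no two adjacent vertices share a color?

2

4 and 6 are adjacent, so at least 2 colors are needed.
2 colors suffice: 1=blue, 2=red, 3=red, 4=blue, 5=blue, 6=red. No two adjacent vertices share a color.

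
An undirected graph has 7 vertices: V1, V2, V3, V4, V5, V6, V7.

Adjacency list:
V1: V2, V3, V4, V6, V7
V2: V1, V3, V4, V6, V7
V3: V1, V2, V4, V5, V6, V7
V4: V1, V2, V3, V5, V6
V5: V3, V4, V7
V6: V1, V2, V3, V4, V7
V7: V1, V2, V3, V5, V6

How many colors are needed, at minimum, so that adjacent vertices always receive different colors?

5

V1, V2, V3, V4, V6 are mutually adjacent (a clique of size 5), so at least 5 colors are needed.
5 colors suffice: color 1 → {V3}; color 2 → {V5, V6}; color 3 → {V4, V7}; color 4 → {V2}; color 5 → {V1}. Every edge joins two different colors.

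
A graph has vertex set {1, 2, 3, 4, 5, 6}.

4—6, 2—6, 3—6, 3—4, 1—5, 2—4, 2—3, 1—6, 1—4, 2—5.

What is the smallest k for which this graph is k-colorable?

2, 3, 4, 6 are mutually adjacent (a clique of size 4), so at least 4 colors are needed.
One proper 4-coloring: 1=green, 2=green, 3=yellow, 4=red, 5=red, 6=blue. Every edge joins two different colors.

4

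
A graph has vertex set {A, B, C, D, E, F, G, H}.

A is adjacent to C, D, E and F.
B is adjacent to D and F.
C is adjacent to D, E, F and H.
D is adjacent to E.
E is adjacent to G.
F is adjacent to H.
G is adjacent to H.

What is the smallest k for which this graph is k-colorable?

4

A, C, D, E are pairwise adjacent (a clique of size 4), so at least 4 colors are needed.
A valid assignment using 4 colors: A=yellow, B=red, C=red, D=blue, E=green, F=blue, G=red, H=green. Each edge has distinct colors on its endpoints.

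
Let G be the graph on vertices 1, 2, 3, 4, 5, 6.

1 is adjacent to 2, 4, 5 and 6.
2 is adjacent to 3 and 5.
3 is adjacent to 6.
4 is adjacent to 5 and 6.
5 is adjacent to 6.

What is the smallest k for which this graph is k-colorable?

4

1, 4, 5, 6 form a clique, so at least 4 colors are needed.
One proper 4-coloring: 1=blue, 2=green, 3=red, 4=yellow, 5=red, 6=green. No two adjacent vertices share a color.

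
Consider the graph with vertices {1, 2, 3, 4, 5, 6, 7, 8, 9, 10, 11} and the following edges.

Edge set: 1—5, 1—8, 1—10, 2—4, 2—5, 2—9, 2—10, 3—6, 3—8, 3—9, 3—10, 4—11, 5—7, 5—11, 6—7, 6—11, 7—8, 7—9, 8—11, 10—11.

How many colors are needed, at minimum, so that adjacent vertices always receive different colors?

2

2 and 4 are adjacent, so at least 2 colors are needed.
2 colors suffice: color red → {1, 2, 3, 7, 11}; color blue → {4, 5, 6, 8, 9, 10}. No two adjacent vertices share a color.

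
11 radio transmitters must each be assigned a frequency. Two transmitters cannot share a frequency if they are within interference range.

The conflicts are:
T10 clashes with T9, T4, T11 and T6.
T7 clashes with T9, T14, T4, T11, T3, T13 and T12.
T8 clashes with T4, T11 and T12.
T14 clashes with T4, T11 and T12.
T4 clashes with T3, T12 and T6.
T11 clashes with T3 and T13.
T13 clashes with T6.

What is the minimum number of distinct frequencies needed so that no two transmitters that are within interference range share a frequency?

4

T7, T14, T4, T12 pairwise conflict, so at least 4 frequencies are needed.
4 frequencies suffice: frequency 1 → {T10, T7, T8}; frequency 2 → {T9, T4, T11}; frequency 3 → {T14, T3, T6}; frequency 4 → {T13, T12}. No two conflicting transmitters share a frequency.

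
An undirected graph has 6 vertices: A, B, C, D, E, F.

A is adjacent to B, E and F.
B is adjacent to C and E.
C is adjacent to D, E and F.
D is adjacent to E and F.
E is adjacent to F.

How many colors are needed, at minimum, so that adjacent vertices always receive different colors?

C, D, E, F are pairwise adjacent (a clique of size 4), so at least 4 colors are needed.
A valid assignment using 4 colors: A=blue, B=green, C=blue, D=yellow, E=red, F=green. Every edge joins two different colors.

4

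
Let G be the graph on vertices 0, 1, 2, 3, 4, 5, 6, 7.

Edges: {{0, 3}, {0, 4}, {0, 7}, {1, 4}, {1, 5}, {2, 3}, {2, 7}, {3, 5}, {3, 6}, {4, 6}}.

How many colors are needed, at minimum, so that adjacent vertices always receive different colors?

3

The cycle 6-3-5-1-4-6 has odd length 5, so it cannot be 2-colored; at least 3 colors are needed.
3 colors suffice: color red → {3, 4, 7}; color blue → {0, 2, 5, 6}; color green → {1}. Every edge joins two different colors.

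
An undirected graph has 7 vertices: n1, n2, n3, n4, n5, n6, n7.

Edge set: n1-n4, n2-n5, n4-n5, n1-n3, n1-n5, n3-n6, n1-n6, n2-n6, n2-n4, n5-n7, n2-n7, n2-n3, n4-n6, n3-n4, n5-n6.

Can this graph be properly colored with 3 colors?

No

n1, n4, n5, n6 are pairwise adjacent (a clique of size 4), so at least 4 colors are needed.
So 3 colors are not enough.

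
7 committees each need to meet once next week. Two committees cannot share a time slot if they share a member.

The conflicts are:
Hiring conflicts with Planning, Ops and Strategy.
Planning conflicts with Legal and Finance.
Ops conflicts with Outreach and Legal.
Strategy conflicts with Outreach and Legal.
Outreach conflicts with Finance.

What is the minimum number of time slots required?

The cycle Finance-Planning-Legal-Ops-Outreach-Finance has odd length 5, so it cannot be 2-colored; at least 3 time slots are needed.
3 time slots suffice: Hiring=1, Planning=2, Ops=2, Strategy=2, Outreach=1, Legal=1, Finance=3. Every pair that conflicts lands in different time slots.

3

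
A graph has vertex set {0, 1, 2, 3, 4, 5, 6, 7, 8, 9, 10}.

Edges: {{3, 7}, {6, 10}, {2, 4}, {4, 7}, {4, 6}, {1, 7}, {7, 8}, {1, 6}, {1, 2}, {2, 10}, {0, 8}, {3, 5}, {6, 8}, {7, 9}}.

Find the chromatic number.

2

1 and 7 are adjacent, so at least 2 colors are needed.
2 colors suffice: color a → {0, 2, 5, 6, 7}; color b → {1, 3, 4, 8, 9, 10}. No two adjacent vertices share a color.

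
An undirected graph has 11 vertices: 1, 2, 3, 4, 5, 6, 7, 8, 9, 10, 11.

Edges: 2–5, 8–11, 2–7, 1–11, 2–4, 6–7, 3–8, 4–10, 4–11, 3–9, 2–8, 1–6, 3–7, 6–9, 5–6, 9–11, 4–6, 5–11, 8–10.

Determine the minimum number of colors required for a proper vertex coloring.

2 and 5 are adjacent, so at least 2 colors are needed.
A valid assignment using 2 colors: 1=b, 2=a, 3=a, 4=b, 5=b, 6=a, 7=b, 8=b, 9=b, 10=a, 11=a. No two adjacent vertices share a color.

2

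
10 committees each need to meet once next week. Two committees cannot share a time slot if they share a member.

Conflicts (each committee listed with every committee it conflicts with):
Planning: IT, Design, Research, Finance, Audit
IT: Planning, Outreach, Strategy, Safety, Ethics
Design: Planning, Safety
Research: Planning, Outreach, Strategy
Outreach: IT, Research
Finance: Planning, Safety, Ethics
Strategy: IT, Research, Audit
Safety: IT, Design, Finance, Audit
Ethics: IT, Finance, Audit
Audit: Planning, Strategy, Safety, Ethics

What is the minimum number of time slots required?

Finance and Ethics conflict, so at least 2 time slots are needed.
Using 2 time slots: Planning=1, IT=2, Design=2, Research=2, Outreach=1, Finance=2, Strategy=1, Safety=1, Ethics=1, Audit=2. Every pair that conflicts lands in different time slots.

2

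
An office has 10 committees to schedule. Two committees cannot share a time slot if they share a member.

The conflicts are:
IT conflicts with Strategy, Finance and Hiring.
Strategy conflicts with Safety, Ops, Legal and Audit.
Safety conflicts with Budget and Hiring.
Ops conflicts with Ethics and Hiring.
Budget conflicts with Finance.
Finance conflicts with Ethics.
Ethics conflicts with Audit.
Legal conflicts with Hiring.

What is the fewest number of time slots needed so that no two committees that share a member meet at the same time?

3

The cycle Ethics-Ops-Strategy-IT-Finance-Ethics has odd length 5, so it cannot be 2-colored; at least 3 time slots are needed.
Using 3 time slots: IT=3, Strategy=1, Safety=2, Ops=2, Budget=1, Finance=2, Ethics=1, Legal=2, Audit=2, Hiring=1. Each listed conflict is separated.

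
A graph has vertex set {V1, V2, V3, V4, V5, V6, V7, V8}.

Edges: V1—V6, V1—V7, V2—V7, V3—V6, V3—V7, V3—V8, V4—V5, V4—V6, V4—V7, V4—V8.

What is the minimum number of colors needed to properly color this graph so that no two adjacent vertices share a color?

V4 and V7 are adjacent, so at least 2 colors are needed.
2 colors suffice: color 1 → {V1, V2, V3, V4}; color 2 → {V5, V6, V7, V8}. Each edge has distinct colors on its endpoints.

2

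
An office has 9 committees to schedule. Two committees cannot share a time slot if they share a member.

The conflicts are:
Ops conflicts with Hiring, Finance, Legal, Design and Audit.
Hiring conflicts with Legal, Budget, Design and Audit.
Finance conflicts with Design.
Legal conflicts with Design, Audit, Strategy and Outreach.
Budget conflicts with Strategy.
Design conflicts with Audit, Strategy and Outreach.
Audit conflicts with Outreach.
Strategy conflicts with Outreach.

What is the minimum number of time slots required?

Ops, Hiring, Legal, Design, Audit all conflict with each other, so at least 5 time slots are needed.
5 time slots suffice: time slot 1 → {Budget, Design}; time slot 2 → {Finance, Legal}; time slot 3 → {Hiring, Outreach}; time slot 4 → {Ops, Strategy}; time slot 5 → {Audit}. Every pair that conflicts lands in different time slots.

5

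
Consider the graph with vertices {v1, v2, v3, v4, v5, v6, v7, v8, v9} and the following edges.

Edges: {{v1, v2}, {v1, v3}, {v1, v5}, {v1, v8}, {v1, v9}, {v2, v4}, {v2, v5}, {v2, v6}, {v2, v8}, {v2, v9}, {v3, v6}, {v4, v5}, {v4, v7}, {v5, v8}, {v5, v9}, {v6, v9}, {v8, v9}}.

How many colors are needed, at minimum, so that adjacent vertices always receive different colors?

v1, v2, v5, v8, v9 are mutually adjacent (a clique of size 5), so at least 5 colors are needed.
One proper 5-coloring: v1=2, v2=1, v3=1, v4=2, v5=4, v6=2, v7=1, v8=5, v9=3. Each edge has distinct colors on its endpoints.

5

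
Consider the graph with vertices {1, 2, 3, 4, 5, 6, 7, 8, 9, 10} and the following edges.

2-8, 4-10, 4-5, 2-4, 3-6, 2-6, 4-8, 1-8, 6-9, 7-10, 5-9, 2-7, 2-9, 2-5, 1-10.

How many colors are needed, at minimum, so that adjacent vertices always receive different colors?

2, 6, 9 are pairwise adjacent, so at least 3 colors are needed.
3 colors suffice: color red → {2, 3, 10}; color blue → {1, 4, 7, 9}; color green → {5, 6, 8}. Every edge joins two different colors.

3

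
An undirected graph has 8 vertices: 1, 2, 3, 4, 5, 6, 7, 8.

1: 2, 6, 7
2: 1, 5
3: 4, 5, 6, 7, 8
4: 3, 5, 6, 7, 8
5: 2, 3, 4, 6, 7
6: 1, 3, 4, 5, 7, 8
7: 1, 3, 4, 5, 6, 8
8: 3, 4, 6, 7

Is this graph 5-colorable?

The chromatic number is 5. 3, 4, 6, 7, 8 form a clique, so at least 5 colors are needed.
5 colors suffice: 1=c, 2=a, 3=e, 4=c, 5=d, 6=a, 7=b, 8=d.
That is already a proper 5-coloring.

Yes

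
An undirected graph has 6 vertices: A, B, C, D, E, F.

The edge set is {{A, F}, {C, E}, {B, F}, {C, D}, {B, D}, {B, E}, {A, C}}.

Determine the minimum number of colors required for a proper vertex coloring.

3

The cycle F-B-E-C-A-F has odd length 5, so it cannot be 2-colored; at least 3 colors are needed.
3 colors suffice: A=2, B=1, C=1, D=2, E=2, F=3. No two adjacent vertices share a color.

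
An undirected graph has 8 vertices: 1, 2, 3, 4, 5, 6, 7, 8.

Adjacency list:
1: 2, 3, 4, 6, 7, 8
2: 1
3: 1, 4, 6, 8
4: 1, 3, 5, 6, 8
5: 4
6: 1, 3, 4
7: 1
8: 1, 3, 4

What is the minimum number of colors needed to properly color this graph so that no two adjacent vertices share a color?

4

1, 3, 4, 8 form a clique, so at least 4 colors are needed.
4 colors suffice: color a → {1, 5}; color b → {2, 4, 7}; color c → {3}; color d → {6, 8}. No two adjacent vertices share a color.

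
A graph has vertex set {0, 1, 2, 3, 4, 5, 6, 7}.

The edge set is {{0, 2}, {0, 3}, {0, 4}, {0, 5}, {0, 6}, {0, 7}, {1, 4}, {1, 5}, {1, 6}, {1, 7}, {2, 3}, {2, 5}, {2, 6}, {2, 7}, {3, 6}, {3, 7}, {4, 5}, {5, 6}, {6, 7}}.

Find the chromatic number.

0, 2, 3, 6, 7 are mutually adjacent (a clique of size 5), so at least 5 colors are needed.
5 colors suffice: color red → {0, 1}; color blue → {4, 6}; color green → {5, 7}; color yellow → {2}; color purple → {3}. No two adjacent vertices share a color.

5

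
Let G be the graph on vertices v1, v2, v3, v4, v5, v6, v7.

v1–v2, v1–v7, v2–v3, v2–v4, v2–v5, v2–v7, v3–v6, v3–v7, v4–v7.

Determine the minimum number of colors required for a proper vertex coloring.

v1, v2, v7 are mutually adjacent, so at least 3 colors are needed.
3 colors suffice: color 1 → {v2, v6}; color 2 → {v5, v7}; color 3 → {v1, v3, v4}. Each edge has distinct colors on its endpoints.

3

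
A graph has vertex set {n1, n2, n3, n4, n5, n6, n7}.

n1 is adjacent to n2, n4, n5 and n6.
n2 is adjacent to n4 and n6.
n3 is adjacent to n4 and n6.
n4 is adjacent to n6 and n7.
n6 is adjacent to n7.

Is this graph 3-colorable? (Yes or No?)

n1, n2, n4, n6 form a clique, so at least 4 colors are needed.
So 3 colors are not enough.

No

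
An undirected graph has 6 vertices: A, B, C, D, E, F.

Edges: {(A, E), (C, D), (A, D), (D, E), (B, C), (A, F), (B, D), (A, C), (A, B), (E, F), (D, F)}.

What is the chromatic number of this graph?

A, B, C, D are mutually adjacent (a clique of size 4), so at least 4 colors are needed.
One proper 4-coloring: A=2, B=3, C=4, D=1, E=3, F=4. No two adjacent vertices share a color.

4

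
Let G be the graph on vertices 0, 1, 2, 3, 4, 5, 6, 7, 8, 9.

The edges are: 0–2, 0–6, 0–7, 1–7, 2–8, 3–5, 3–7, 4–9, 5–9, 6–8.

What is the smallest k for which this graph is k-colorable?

3 and 7 are adjacent, so at least 2 colors are needed.
2 colors suffice: color red → {2, 4, 5, 6, 7}; color blue → {0, 1, 3, 8, 9}. Each edge has distinct colors on its endpoints.

2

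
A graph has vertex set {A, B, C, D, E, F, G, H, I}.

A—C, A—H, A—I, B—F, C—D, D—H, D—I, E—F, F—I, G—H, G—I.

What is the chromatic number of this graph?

E and F are adjacent, so at least 2 colors are needed.
One proper 2-coloring: A=2, B=1, C=1, D=2, E=1, F=2, G=2, H=1, I=1. No two adjacent vertices share a color.

2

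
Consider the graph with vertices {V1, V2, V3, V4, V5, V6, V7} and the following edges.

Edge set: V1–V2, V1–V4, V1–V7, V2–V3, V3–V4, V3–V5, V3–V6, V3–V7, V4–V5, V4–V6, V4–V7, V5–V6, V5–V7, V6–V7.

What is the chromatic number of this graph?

V3, V4, V5, V6, V7 are mutually adjacent (a clique of size 5), so at least 5 colors are needed.
5 colors suffice: color red → {V1, V3}; color blue → {V2, V4}; color green → {V7}; color yellow → {V6}; color purple → {V5}. Each edge has distinct colors on its endpoints.

5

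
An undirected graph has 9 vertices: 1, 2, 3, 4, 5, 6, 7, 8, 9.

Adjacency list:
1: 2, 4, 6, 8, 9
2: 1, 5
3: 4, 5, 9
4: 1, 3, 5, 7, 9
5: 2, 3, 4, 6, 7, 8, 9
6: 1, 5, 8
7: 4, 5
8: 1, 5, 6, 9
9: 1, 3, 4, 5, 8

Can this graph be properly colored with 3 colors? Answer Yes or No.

3, 4, 5, 9 are pairwise adjacent (a clique of size 4), so at least 4 colors are needed.
So 3 colors are not enough.

No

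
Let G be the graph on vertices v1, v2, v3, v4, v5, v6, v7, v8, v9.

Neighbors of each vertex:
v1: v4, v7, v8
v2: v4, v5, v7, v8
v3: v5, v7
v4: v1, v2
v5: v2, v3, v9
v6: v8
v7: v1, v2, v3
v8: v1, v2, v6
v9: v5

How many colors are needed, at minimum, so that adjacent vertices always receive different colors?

v2 and v8 are adjacent, so at least 2 colors are needed.
2 colors suffice: color red → {v1, v2, v3, v6, v9}; color blue → {v4, v5, v7, v8}. No two adjacent vertices share a color.

2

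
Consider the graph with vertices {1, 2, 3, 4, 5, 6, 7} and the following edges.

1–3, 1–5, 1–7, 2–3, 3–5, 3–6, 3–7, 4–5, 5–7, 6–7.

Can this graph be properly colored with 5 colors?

The chromatic number is 4. 1, 3, 5, 7 form a clique, so at least 4 colors are needed.
One proper 4-coloring: 1=d, 2=b, 3=a, 4=a, 5=b, 6=b, 7=c.
Since 5 ≥ 4, a proper 5-coloring certainly exists.

Yes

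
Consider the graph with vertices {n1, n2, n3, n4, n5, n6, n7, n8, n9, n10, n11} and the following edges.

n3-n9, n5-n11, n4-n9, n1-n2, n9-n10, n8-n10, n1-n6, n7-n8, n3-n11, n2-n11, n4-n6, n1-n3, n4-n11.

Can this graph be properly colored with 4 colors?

The chromatic number is 3. The cycle n6-n1-n2-n11-n4-n6 has odd length 5, so it cannot be 2-colored; at least 3 colors are needed.
A valid assignment using 3 colors: n1=1, n2=2, n3=2, n4=2, n5=2, n6=3, n7=2, n8=1, n9=1, n10=2, n11=1.
Since 4 ≥ 3, a proper 4-coloring certainly exists.

Yes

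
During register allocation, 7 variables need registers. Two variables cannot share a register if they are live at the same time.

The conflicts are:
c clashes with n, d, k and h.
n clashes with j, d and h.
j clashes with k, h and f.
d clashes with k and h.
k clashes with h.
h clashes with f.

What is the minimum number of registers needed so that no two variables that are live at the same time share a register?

4

c, n, d, h are mutually in conflict, so at least 4 registers are needed.
4 registers suffice: c=4, n=3, j=2, d=2, k=3, h=1, f=3. Every pair that conflicts lands in different registers.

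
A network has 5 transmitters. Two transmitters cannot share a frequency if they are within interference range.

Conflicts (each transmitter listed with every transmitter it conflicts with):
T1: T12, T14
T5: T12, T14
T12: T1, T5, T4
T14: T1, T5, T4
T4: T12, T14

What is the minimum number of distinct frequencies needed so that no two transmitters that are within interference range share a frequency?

2

T14 and T4 conflict, so at least 2 frequencies are needed.
A valid assignment using 2 frequencies: T1=2, T5=2, T12=1, T14=1, T4=2. Every pair that conflicts lands in different frequencies.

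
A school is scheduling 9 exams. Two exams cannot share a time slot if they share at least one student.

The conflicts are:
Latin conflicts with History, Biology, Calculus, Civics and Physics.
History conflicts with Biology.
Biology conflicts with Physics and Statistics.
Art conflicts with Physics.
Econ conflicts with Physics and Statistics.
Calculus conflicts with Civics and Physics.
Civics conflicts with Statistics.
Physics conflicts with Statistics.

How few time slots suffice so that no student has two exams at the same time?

Latin, History, Biology all conflict with each other, so at least 3 time slots are needed.
3 time slots suffice: time slot 1 → {History, Civics, Physics}; time slot 2 → {Latin, Art, Statistics}; time slot 3 → {Biology, Econ, Calculus}. Every pair that conflicts lands in different time slots.

3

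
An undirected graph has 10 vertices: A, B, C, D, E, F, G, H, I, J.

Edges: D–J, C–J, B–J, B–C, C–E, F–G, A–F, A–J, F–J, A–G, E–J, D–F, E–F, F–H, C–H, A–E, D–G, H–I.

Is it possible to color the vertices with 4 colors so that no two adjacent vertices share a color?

The chromatic number is 4. A, E, F, J are mutually adjacent (a clique of size 4), so at least 4 colors are needed.
4 colors suffice: A=4, B=3, C=2, D=3, E=3, F=2, G=1, H=1, I=2, J=1.
That is already a proper 4-coloring.

Yes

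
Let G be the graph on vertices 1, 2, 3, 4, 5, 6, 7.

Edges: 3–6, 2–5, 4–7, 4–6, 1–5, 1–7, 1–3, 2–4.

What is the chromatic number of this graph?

The cycle 7-1-5-2-4-7 has odd length 5, so it cannot be 2-colored; at least 3 colors are needed.
3 colors suffice: color a → {1, 4}; color b → {3, 5, 7}; color c → {2, 6}. Every edge joins two different colors.

3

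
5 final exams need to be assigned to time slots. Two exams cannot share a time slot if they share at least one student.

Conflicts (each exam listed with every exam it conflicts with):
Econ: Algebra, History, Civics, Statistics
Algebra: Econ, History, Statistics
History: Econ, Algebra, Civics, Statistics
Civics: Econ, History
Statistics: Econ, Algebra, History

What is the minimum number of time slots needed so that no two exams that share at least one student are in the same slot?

Econ, Algebra, History, Statistics are mutually in conflict, so at least 4 time slots are needed.
4 time slots suffice: time slot 1 → {Econ}; time slot 2 → {History}; time slot 3 → {Civics, Statistics}; time slot 4 → {Algebra}. Each listed conflict is separated.

4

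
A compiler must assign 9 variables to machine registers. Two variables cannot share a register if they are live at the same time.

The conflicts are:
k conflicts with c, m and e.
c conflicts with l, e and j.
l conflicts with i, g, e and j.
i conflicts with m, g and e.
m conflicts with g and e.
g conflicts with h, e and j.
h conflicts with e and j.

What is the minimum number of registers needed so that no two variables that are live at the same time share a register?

i, m, g, e pairwise conflict, so at least 4 registers are needed.
A valid assignment using 4 registers: k=4, c=2, l=3, i=4, m=3, g=2, h=3, e=1, j=1. No two conflicting variables share a register.

4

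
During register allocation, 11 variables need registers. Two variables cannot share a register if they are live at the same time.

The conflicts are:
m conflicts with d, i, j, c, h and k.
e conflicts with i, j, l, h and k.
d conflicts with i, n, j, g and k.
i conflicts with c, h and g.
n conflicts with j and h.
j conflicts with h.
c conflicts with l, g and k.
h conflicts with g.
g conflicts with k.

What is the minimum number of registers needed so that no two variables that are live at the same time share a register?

i, h, g all conflict with each other, so at least 3 registers are needed.
3 registers suffice: register 1 → {d, c, h}; register 2 → {m, e, n, g}; register 3 → {i, j, l, k}. Every pair that conflicts lands in different registers.

3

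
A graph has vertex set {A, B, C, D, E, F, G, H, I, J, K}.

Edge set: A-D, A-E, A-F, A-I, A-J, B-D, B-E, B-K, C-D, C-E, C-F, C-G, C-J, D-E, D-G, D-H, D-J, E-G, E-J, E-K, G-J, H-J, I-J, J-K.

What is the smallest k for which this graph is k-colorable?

C, D, E, G, J form a clique, so at least 5 colors are needed.
One proper 5-coloring: A=4, B=1, C=4, D=3, E=2, F=1, G=5, H=2, I=2, J=1, K=3. Each edge has distinct colors on its endpoints.

5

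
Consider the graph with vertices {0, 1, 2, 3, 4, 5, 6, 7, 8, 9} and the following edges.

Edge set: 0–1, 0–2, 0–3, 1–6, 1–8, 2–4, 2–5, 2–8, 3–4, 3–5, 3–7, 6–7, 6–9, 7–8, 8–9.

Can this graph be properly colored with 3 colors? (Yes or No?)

Yes

The chromatic number is 3. The cycle 7-6-1-0-3-7 has odd length 5, so it cannot be 2-colored; at least 3 colors are needed.
One proper 3-coloring: 0=c, 1=b, 2=b, 3=a, 4=c, 5=c, 6=a, 7=b, 8=a, 9=b.
That is already a proper 3-coloring.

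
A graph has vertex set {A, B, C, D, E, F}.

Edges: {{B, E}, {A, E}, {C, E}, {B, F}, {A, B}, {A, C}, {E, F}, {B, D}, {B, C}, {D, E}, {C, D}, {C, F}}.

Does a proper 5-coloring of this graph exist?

The chromatic number is 4. A, B, C, E are pairwise adjacent (a clique of size 4), so at least 4 colors are needed.
4 colors suffice: color red → {E}; color blue → {C}; color green → {B}; color yellow → {A, D, F}.
Since 5 ≥ 4, a proper 5-coloring certainly exists.

Yes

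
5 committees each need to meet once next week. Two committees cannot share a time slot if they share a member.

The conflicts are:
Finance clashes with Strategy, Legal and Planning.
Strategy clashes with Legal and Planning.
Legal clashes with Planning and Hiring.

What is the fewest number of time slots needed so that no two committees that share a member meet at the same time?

Finance, Strategy, Legal, Planning are mutually in conflict, so at least 4 time slots are needed.
4 time slots suffice: time slot 1 → {Legal}; time slot 2 → {Finance, Hiring}; time slot 3 → {Strategy}; time slot 4 → {Planning}. No two conflicting committees share a time slot.

4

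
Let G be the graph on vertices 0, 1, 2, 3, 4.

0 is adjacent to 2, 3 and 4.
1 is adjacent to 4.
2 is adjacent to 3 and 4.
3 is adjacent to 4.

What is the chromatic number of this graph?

4

0, 2, 3, 4 form a clique, so at least 4 colors are needed.
4 colors suffice: color a → {4}; color b → {0, 1}; color c → {3}; color d → {2}. Each edge has distinct colors on its endpoints.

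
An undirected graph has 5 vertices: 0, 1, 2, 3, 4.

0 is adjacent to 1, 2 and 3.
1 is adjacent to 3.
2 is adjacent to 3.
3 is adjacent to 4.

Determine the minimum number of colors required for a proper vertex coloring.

3

0, 2, 3 are mutually adjacent, so at least 3 colors are needed.
3 colors suffice: 0=b, 1=c, 2=c, 3=a, 4=b. Each edge has distinct colors on its endpoints.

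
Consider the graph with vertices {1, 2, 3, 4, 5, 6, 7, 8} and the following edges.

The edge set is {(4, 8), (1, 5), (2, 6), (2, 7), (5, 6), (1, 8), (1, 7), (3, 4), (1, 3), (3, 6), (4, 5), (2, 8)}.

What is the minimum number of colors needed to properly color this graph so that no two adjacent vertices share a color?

3

The cycle 2-6-3-1-7-2 has odd length 5, so it cannot be 2-colored; at least 3 colors are needed.
One proper 3-coloring: 1=red, 2=blue, 3=blue, 4=red, 5=blue, 6=red, 7=green, 8=green. No two adjacent vertices share a color.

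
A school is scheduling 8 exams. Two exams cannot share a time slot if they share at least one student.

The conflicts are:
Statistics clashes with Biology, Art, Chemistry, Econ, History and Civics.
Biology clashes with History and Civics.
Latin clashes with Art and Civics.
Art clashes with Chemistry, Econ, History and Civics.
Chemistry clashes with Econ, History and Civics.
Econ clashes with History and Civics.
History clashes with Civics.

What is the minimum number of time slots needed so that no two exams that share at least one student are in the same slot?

6

Statistics, Art, Chemistry, Econ, History, Civics all conflict with each other, so at least 6 time slots are needed.
6 time slots suffice: time slot 1 → {Civics}; time slot 2 → {Statistics, Latin}; time slot 3 → {Biology, Art}; time slot 4 → {History}; time slot 5 → {Chemistry}; time slot 6 → {Econ}. Every pair that conflicts lands in different time slots.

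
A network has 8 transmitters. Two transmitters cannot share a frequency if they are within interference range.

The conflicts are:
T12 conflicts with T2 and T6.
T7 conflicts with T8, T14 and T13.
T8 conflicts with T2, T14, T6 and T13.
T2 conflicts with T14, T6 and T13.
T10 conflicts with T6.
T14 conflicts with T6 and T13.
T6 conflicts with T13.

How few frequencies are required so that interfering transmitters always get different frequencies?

T8, T2, T14, T6, T13 pairwise conflict, so at least 5 frequencies are needed.
5 frequencies suffice: frequency 1 → {T7, T6}; frequency 2 → {T12, T10, T13}; frequency 3 → {T14}; frequency 4 → {T8}; frequency 5 → {T2}. Every pair that conflicts lands in different frequencies.

5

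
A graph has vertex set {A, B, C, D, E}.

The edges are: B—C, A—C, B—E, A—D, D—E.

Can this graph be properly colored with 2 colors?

The cycle C-B-E-D-A-C has odd length 5, so it cannot be 2-colored; at least 3 colors are needed.
So 2 colors are not enough.

No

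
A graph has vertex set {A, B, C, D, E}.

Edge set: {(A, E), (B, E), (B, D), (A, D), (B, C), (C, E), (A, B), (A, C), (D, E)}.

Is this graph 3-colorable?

A, B, C, E are mutually adjacent (a clique of size 4), so at least 4 colors are needed.
So 3 colors are not enough.

No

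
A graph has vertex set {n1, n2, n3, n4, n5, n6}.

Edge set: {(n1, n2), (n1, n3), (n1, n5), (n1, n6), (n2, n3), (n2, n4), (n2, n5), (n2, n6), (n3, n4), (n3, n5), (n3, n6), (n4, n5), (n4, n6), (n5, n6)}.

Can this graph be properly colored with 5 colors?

The chromatic number is 5. n1, n2, n3, n5, n6 are mutually adjacent (a clique of size 5), so at least 5 colors are needed.
5 colors suffice: color 1 → {n2}; color 2 → {n5}; color 3 → {n6}; color 4 → {n3}; color 5 → {n1, n4}.
That is already a proper 5-coloring.

Yes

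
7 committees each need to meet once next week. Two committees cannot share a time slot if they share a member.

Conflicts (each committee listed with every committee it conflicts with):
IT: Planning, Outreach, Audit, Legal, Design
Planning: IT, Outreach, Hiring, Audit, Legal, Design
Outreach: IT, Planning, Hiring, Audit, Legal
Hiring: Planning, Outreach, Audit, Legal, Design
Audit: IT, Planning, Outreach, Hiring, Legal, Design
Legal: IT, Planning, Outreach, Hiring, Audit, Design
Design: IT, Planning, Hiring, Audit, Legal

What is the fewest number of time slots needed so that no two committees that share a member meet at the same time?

Planning, Hiring, Audit, Legal, Design are mutually in conflict, so at least 5 time slots are needed.
A valid assignment using 5 time slots: IT=5, Planning=3, Outreach=4, Hiring=5, Audit=2, Legal=1, Design=4. Every pair that conflicts lands in different time slots.

5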